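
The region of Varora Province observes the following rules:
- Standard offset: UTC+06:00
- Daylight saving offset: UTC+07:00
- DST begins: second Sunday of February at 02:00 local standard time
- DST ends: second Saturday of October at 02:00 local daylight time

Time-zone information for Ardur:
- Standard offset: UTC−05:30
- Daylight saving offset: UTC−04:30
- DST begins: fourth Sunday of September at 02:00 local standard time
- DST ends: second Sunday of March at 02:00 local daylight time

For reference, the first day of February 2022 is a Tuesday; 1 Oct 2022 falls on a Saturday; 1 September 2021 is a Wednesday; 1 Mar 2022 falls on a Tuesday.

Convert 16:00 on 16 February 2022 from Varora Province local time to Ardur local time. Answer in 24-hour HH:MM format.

1 February 2022 is a Tuesday, so the first Sunday is February 6 and the second is February 13.
1 October 2022 is a Saturday, so the first Saturday is October 1 and the second is October 8.
Daylight saving runs 13 February – 8 October; 16 February 2022 is inside that window, so Varora Province is at UTC+07:00.
16:00 Varora Province − 7h = 09:00 UTC.
1 September 2021 is a Wednesday, so the first Sunday is September 5 and the fourth is September 26.
1 March 2022 is a Tuesday, so the first Sunday is March 6 and the second is March 13.
At the standard offset (UTC−05:30), 09:00 UTC − 5h30m = 03:30 Ardur standard time.
Daylight saving runs 26 September 2021 – 13 March 2022; the standard-time date in Ardur, 16 February 2022, is inside that window, so Ardur is at UTC−04:30.
09:00 UTC − 4h30m = 04:30 Ardur.

04:30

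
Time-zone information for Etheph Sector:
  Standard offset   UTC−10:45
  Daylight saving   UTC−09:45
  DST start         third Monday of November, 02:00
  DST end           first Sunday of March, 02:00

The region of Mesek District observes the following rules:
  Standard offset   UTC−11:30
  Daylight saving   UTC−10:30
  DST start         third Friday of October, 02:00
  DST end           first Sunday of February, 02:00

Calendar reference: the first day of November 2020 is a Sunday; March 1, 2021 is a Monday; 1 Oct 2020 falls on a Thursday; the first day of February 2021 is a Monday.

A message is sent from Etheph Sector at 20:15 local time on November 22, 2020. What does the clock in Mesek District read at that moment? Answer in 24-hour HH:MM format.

1 November 2020 is a Sunday, so the first Monday is November 2 and the third is November 16.
1 March 2021 is a Monday, so the first Sunday is March 7.
November 22, 2020 lies within the daylight-saving period (16 November 2020 – 7 March 2021), so Etheph Sector is on daylight time, UTC−09:45.
20:15 Etheph Sector + 9h45m = 06:00 UTC (rolling into the next day, 23 November 2020).
1 October 2020 is a Thursday, so the first Friday is October 2 and the third is October 16.
1 February 2021 is a Monday, so the first Sunday is February 7.
At the standard offset (UTC−11:30), 06:00 UTC − 11h30m = 18:30 Mesek District standard time (rolling into the previous day, 22 November 2020).
The standard-time date in Mesek District, November 22, 2020, falls between 16 October 2020 and 7 February 2021, so daylight saving is in effect and Mesek District is at UTC−10:30.
06:00 UTC − 10h30m = 19:30 Mesek District (rolling into the previous day, 22 November 2020).

19:30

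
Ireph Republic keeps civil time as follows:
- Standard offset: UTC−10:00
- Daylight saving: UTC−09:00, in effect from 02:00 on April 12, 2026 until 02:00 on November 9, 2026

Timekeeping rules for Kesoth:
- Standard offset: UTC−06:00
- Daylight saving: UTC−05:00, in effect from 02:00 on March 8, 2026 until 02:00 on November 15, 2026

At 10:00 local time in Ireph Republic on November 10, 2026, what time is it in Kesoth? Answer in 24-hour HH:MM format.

15:00

November 10, 2026 does not fall between 12 April and 9 November, so daylight saving is not in effect and Ireph Republic is at UTC−10:00.
10:00 Ireph Republic + 10h = 20:00 UTC.
At the standard offset (UTC−06:00), 20:00 UTC − 6h = 14:00 Kesoth standard time.
Daylight saving runs 8 March – 15 November; the standard-time date in Kesoth, November 10, 2026, is inside that window, so Kesoth is at UTC−05:00.
20:00 UTC − 5h = 15:00 Kesoth.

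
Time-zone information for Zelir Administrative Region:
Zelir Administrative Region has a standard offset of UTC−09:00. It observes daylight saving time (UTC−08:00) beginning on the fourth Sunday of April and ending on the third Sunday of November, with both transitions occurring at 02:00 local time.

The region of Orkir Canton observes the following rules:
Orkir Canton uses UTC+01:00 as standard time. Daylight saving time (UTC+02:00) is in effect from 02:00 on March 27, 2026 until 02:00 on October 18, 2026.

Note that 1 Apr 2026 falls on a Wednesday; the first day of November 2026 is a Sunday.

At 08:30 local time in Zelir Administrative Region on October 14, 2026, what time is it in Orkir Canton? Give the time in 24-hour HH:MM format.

1 April 2026 is a Wednesday, so the first Sunday is April 5 and the fourth is April 26.
1 November 2026 is a Sunday, so the first Sunday is November 1 and the third is November 15.
Daylight saving runs 26 April – 15 November; October 14, 2026 is inside that window, so Zelir Administrative Region is at UTC−08:00.
08:30 Zelir Administrative Region + 8h = 16:30 UTC.
At the standard offset (UTC+01:00), 16:30 UTC + 1h = 17:30 Orkir Canton standard time.
Daylight saving runs 27 March – 18 October; the standard-time date in Orkir Canton, October 14, 2026, is inside that window, so Orkir Canton is at UTC+02:00.
16:30 UTC + 2h = 18:30 Orkir Canton.

18:30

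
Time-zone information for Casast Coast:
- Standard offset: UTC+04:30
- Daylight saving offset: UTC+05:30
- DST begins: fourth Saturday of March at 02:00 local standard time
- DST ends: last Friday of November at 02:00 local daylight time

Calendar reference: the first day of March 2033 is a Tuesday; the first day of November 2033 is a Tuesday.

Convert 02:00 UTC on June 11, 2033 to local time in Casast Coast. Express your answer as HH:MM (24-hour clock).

07:30

1 March 2033 is a Tuesday, so the first Saturday is March 5 and the fourth is March 26.
1 November 2033 is a Tuesday, so Fridays fall on 4, 11, 18, 25; the last is November 25.
At the standard offset (UTC+04:30), 02:00 UTC + 4h30m = 06:30 Casast Coast standard time.
The standard-time date in Casast Coast, June 11, 2033, lies within the daylight-saving period (26 March – 25 November), so Casast Coast is on daylight time, UTC+05:30.
02:00 UTC + 5h30m = 07:30 local.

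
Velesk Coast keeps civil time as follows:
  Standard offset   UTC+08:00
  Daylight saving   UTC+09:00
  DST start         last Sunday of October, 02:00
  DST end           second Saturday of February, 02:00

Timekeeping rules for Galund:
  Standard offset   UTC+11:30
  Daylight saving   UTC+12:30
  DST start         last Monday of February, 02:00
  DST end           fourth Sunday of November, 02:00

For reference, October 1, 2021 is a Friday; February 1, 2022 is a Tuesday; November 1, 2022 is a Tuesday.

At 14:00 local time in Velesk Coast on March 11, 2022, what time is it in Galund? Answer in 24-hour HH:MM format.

1 October 2021 is a Friday, so Sundays fall on 3, 10, 17, 24, 31; the last is October 31.
1 February 2022 is a Tuesday, so the first Saturday is February 5 and the second is February 12.
March 11, 2022 is outside the daylight-saving period (31 October 2021 – 12 February 2022), so Velesk Coast is on standard time, UTC+08:00.
14:00 Velesk Coast − 8h = 06:00 UTC.
1 February 2022 is a Tuesday, so Mondays fall on 7, 14, 21, 28; the last is February 28.
1 November 2022 is a Tuesday, so the first Sunday is November 6 and the fourth is November 27.
At the standard offset (UTC+11:30), 06:00 UTC + 11h30m = 17:30 Galund standard time.
Daylight saving runs 28 February – 27 November; the standard-time date in Galund, March 11, 2022, is inside that window, so Galund is at UTC+12:30.
06:00 UTC + 12h30m = 18:30 Galund.

18:30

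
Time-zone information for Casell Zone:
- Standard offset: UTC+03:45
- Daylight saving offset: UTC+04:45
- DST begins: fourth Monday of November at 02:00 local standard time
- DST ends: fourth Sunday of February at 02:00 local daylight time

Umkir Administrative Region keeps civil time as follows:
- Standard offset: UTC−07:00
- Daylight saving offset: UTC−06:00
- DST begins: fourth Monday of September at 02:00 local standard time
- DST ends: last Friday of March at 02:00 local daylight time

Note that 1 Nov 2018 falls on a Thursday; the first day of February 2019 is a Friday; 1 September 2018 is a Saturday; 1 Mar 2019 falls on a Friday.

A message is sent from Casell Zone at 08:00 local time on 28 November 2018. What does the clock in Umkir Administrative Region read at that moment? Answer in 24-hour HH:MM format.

21:15

1 November 2018 is a Thursday, so the first Monday is November 5 and the fourth is November 26.
1 February 2019 is a Friday, so the first Sunday is February 3 and the fourth is February 24.
Daylight saving runs 26 November 2018 – 24 February 2019; 28 November 2018 is inside that window, so Casell Zone is at UTC+04:45.
08:00 Casell Zone − 4h45m = 03:15 UTC.
1 September 2018 is a Saturday, so the first Monday is September 3 and the fourth is September 24.
1 March 2019 is a Friday, so Fridays fall on 1, 8, 15, 22, 29; the last is March 29.
At the standard offset (UTC−07:00), 03:15 UTC − 7h = 20:15 Umkir Administrative Region standard time (rolling into the previous day, 27 November 2018).
The standard-time date in Umkir Administrative Region, 27 November 2018, lies within the daylight-saving period (24 September 2018 – 29 March 2019), so Umkir Administrative Region is on daylight time, UTC−06:00.
03:15 UTC − 6h = 21:15 Umkir Administrative Region (rolling into the previous day, 27 November 2018).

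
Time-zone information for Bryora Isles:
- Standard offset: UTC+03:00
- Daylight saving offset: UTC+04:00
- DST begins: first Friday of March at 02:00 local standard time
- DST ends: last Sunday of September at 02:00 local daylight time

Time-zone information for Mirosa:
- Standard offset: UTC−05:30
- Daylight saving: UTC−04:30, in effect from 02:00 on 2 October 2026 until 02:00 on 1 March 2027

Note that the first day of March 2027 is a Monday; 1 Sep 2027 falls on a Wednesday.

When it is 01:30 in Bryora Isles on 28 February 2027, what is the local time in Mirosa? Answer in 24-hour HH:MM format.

18:00

1 March 2027 is a Monday, so the first Friday is March 5.
1 September 2027 is a Wednesday, so Sundays fall on 5, 12, 19, 26; the last is September 26.
Daylight saving runs 5 March – 26 September; 28 February 2027 is outside that window, so Bryora Isles is on standard time at UTC+03:00.
01:30 Bryora Isles − 3h = 22:30 UTC (rolling into the previous day, 27 February 2027).
At the standard offset (UTC−05:30), 22:30 UTC − 5h30m = 17:00 Mirosa standard time.
The standard-time date in Mirosa, 27 February 2027, falls between 2 October 2026 and 1 March 2027, so daylight saving is in effect and Mirosa is at UTC−04:30.
22:30 UTC − 4h30m = 18:00 Mirosa.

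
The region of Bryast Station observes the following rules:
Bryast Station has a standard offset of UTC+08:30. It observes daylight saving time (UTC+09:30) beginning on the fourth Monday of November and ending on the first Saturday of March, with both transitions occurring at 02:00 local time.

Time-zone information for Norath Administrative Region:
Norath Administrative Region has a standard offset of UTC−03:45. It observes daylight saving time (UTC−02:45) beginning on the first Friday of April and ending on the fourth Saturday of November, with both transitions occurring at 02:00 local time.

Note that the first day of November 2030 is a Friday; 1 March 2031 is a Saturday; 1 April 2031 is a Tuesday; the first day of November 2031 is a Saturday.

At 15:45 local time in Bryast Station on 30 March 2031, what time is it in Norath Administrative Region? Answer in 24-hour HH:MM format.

1 November 2030 is a Friday, so the first Monday is November 4 and the fourth is November 25.
1 March 2031 is a Saturday, so the first Saturday is March 1.
Daylight saving runs 25 November 2030 – 1 March 2031; 30 March 2031 is outside that window, so Bryast Station is on standard time at UTC+08:30.
15:45 Bryast Station − 8h30m = 07:15 UTC.
1 April 2031 is a Tuesday, so the first Friday is April 4.
1 November 2031 is a Saturday, so the first Saturday is November 1 and the fourth is November 22.
At the standard offset (UTC−03:45), 07:15 UTC − 3h45m = 03:30 Norath Administrative Region standard time.
The standard-time date in Norath Administrative Region, 30 March 2031, is outside the daylight-saving period (4 April – 22 November), so Norath Administrative Region is on standard time, UTC−03:45.
07:15 UTC − 3h45m = 03:30 Norath Administrative Region.

03:30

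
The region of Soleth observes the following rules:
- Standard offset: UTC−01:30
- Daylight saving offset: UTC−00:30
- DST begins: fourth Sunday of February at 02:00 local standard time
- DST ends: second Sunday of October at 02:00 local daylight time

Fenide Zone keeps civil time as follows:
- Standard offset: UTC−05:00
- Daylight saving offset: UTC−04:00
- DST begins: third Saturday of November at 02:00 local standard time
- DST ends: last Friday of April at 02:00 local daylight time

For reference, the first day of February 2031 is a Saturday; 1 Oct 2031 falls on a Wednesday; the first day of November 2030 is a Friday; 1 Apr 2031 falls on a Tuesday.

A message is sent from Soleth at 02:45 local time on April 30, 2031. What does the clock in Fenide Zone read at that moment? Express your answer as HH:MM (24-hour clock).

1 February 2031 is a Saturday, so the first Sunday is February 2 and the fourth is February 23.
1 October 2031 is a Wednesday, so the first Sunday is October 5 and the second is October 12.
April 30, 2031 falls between 23 February and 12 October, so daylight saving is in effect and Soleth is at UTC−00:30.
02:45 Soleth + 0h30m = 03:15 UTC.
1 November 2030 is a Friday, so the first Saturday is November 2 and the third is November 16.
1 April 2031 is a Tuesday, so Fridays fall on 4, 11, 18, 25; the last is April 25.
At the standard offset (UTC−05:00), 03:15 UTC − 5h = 22:15 Fenide Zone standard time (rolling into the previous day, 29 April 2031).
Daylight saving runs 16 November 2030 – 25 April 2031; the standard-time date in Fenide Zone, April 29, 2031, is outside that window, so Fenide Zone is on standard time at UTC−05:00.
03:15 UTC − 5h = 22:15 Fenide Zone (rolling into the previous day, 29 April 2031).

22:15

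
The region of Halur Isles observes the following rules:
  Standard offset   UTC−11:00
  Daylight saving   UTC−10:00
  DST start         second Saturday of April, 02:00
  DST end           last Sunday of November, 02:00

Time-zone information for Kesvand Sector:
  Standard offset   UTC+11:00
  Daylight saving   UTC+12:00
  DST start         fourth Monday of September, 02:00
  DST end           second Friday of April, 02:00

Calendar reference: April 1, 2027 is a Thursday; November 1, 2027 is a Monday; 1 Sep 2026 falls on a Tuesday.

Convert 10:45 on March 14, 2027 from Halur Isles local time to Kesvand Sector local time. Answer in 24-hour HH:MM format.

09:45

1 April 2027 is a Thursday, so the first Saturday is April 3 and the second is April 10.
1 November 2027 is a Monday, so Sundays fall on 7, 14, 21, 28; the last is November 28.
March 14, 2027 does not fall between 10 April and 28 November, so daylight saving is not in effect and Halur Isles is at UTC−11:00.
10:45 Halur Isles + 11h = 21:45 UTC.
1 September 2026 is a Tuesday, so the first Monday is September 7 and the fourth is September 28.
1 April 2027 is a Thursday, so the first Friday is April 2 and the second is April 9.
At the standard offset (UTC+11:00), 21:45 UTC + 11h = 08:45 Kesvand Sector standard time (rolling into the next day, 15 March 2027).
Daylight saving runs 28 September 2026 – 9 April 2027; the standard-time date in Kesvand Sector, March 15, 2027, is inside that window, so Kesvand Sector is at UTC+12:00.
21:45 UTC + 12h = 09:45 Kesvand Sector (rolling into the next day, 15 March 2027).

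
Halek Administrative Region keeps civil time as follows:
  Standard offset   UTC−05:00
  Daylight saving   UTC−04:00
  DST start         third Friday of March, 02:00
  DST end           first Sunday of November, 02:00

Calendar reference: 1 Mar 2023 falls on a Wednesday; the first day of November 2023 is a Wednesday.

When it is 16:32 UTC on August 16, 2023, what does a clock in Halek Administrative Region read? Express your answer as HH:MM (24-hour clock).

1 March 2023 is a Wednesday, so the first Friday is March 3 and the third is March 17.
1 November 2023 is a Wednesday, so the first Sunday is November 5.
At the standard offset (UTC−05:00), 16:32 UTC − 5h = 11:32 Halek Administrative Region standard time.
The standard-time date in Halek Administrative Region, August 16, 2023, falls between 17 March and 5 November, so daylight saving is in effect and Halek Administrative Region is at UTC−04:00.
16:32 UTC − 4h = 12:32 local.

12:32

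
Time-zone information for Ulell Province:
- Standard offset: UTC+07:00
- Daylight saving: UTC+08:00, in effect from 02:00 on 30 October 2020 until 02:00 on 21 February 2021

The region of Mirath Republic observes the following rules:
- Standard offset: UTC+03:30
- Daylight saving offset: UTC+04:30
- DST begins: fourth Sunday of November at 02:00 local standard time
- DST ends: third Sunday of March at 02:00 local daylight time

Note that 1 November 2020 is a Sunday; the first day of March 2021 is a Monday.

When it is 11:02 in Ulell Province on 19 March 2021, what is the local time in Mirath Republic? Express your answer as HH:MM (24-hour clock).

08:32

Daylight saving runs 30 October 2020 – 21 February 2021; 19 March 2021 is outside that window, so Ulell Province is on standard time at UTC+07:00.
11:02 Ulell Province − 7h = 04:02 UTC.
1 November 2020 is a Sunday, so the first Sunday is November 1 and the fourth is November 22.
1 March 2021 is a Monday, so the first Sunday is March 7 and the third is March 21.
At the standard offset (UTC+03:30), 04:02 UTC + 3h30m = 07:32 Mirath Republic standard time.
The standard-time date in Mirath Republic, 19 March 2021, lies within the daylight-saving period (22 November 2020 – 21 March 2021), so Mirath Republic is on daylight time, UTC+04:30.
04:02 UTC + 4h30m = 08:32 Mirath Republic.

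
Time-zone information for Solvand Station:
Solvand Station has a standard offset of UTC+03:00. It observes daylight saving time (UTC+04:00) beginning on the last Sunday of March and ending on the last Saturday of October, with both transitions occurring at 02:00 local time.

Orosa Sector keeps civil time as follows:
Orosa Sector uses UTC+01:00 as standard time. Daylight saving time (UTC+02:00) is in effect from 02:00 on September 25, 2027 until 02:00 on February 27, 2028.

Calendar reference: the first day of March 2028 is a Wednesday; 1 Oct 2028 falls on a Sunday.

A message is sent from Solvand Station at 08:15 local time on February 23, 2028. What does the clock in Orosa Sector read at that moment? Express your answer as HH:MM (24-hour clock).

07:15

1 March 2028 is a Wednesday, so Sundays fall on 5, 12, 19, 26; the last is March 26.
1 October 2028 is a Sunday, so Saturdays fall on 7, 14, 21, 28; the last is October 28.
February 23, 2028 does not fall between 26 March and 28 October, so daylight saving is not in effect and Solvand Station is at UTC+03:00.
08:15 Solvand Station − 3h = 05:15 UTC.
At the standard offset (UTC+01:00), 05:15 UTC + 1h = 06:15 Orosa Sector standard time.
Daylight saving runs 25 September 2027 – 27 February 2028; the standard-time date in Orosa Sector, February 23, 2028, is inside that window, so Orosa Sector is at UTC+02:00.
05:15 UTC + 2h = 07:15 Orosa Sector.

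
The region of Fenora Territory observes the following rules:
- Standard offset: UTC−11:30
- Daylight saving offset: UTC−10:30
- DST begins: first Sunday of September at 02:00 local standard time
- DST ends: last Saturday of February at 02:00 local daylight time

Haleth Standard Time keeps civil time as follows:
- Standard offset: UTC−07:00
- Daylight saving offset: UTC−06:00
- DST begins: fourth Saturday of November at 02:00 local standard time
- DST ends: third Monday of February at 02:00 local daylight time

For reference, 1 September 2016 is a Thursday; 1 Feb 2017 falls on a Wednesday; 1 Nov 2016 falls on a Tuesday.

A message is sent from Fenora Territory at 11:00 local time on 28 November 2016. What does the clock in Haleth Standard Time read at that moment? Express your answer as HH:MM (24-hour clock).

1 September 2016 is a Thursday, so the first Sunday is September 4.
1 February 2017 is a Wednesday, so Saturdays fall on 4, 11, 18, 25; the last is February 25.
28 November 2016 falls between 4 September 2016 and 25 February 2017, so daylight saving is in effect and Fenora Territory is at UTC−10:30.
11:00 Fenora Territory + 10h30m = 21:30 UTC.
1 November 2016 is a Tuesday, so the first Saturday is November 5 and the fourth is November 26.
1 February 2017 is a Wednesday, so the first Monday is February 6 and the third is February 20.
At the standard offset (UTC−07:00), 21:30 UTC − 7h = 14:30 Haleth Standard Time standard time.
The standard-time date in Haleth Standard Time, 28 November 2016, falls between 26 November 2016 and 20 February 2017, so daylight saving is in effect and Haleth Standard Time is at UTC−06:00.
21:30 UTC − 6h = 15:30 Haleth Standard Time.

15:30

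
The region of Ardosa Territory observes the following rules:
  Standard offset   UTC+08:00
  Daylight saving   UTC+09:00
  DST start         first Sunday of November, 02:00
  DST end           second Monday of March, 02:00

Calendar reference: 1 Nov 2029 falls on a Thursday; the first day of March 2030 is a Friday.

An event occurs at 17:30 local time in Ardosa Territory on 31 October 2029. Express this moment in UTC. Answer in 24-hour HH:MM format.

1 November 2029 is a Thursday, so the first Sunday is November 4.
1 March 2030 is a Friday, so the first Monday is March 4 and the second is March 11.
31 October 2029 is outside the daylight-saving period (4 November 2029 – 11 March 2030), so Ardosa Territory is on standard time, UTC+08:00.
17:30 local − 8h = 09:30 UTC.

09:30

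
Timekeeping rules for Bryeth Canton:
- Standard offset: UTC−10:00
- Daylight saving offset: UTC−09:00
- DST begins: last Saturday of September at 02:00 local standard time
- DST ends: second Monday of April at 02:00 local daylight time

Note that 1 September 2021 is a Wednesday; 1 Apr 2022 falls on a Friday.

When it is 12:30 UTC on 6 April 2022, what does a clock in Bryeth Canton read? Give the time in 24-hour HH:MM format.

03:30

1 September 2021 is a Wednesday, so Saturdays fall on 4, 11, 18, 25; the last is September 25.
1 April 2022 is a Friday, so the first Monday is April 4 and the second is April 11.
At the standard offset (UTC−10:00), 12:30 UTC − 10h = 02:30 Bryeth Canton standard time.
The standard-time date in Bryeth Canton, 6 April 2022, falls between 25 September 2021 and 11 April 2022, so daylight saving is in effect and Bryeth Canton is at UTC−09:00.
12:30 UTC − 9h = 03:30 local.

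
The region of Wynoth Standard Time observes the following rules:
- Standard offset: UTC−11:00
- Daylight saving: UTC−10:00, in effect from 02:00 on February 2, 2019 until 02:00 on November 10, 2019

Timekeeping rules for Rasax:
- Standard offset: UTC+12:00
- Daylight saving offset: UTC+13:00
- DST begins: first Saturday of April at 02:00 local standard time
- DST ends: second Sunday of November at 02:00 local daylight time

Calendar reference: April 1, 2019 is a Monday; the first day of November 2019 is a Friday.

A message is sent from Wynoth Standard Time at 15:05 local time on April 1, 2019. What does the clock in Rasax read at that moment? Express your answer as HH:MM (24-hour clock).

13:05

Daylight saving runs 2 February – 10 November; April 1, 2019 is inside that window, so Wynoth Standard Time is at UTC−10:00.
15:05 Wynoth Standard Time + 10h = 01:05 UTC (rolling into the next day, 2 April 2019).
1 April 2019 is a Monday, so the first Saturday is April 6.
1 November 2019 is a Friday, so the first Sunday is November 3 and the second is November 10.
At the standard offset (UTC+12:00), 01:05 UTC + 12h = 13:05 Rasax standard time.
The standard-time date in Rasax, April 2, 2019, is outside the daylight-saving period (6 April – 10 November), so Rasax is on standard time, UTC+12:00.
01:05 UTC + 12h = 13:05 Rasax.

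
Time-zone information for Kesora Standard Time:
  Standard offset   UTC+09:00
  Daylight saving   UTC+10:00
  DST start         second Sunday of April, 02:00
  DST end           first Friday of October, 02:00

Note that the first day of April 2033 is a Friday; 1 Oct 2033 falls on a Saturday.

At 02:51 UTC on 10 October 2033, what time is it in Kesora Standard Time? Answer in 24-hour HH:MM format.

1 April 2033 is a Friday, so the first Sunday is April 3 and the second is April 10.
1 October 2033 is a Saturday, so the first Friday is October 7.
At the standard offset (UTC+09:00), 02:51 UTC + 9h = 11:51 Kesora Standard Time standard time.
The standard-time date in Kesora Standard Time, 10 October 2033, is outside the daylight-saving period (10 April – 7 October), so Kesora Standard Time is on standard time, UTC+09:00.
02:51 UTC + 9h = 11:51 local.

11:51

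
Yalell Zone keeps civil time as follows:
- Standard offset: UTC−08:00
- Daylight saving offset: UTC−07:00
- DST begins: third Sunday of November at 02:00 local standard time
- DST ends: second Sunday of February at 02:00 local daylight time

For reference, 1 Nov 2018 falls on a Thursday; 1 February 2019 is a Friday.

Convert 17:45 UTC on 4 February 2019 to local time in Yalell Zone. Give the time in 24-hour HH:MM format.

10:45

1 November 2018 is a Thursday, so the first Sunday is November 4 and the third is November 18.
1 February 2019 is a Friday, so the first Sunday is February 3 and the second is February 10.
At the standard offset (UTC−08:00), 17:45 UTC − 8h = 09:45 Yalell Zone standard time.
The standard-time date in Yalell Zone, 4 February 2019, falls between 18 November 2018 and 10 February 2019, so daylight saving is in effect and Yalell Zone is at UTC−07:00.
17:45 UTC − 7h = 10:45 local.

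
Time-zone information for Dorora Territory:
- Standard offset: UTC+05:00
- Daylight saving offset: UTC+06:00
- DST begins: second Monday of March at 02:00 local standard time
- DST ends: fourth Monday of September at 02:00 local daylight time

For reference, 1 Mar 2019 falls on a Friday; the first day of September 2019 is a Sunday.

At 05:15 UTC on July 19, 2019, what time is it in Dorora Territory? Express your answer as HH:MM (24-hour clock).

1 March 2019 is a Friday, so the first Monday is March 4 and the second is March 11.
1 September 2019 is a Sunday, so the first Monday is September 2 and the fourth is September 23.
At the standard offset (UTC+05:00), 05:15 UTC + 5h = 10:15 Dorora Territory standard time.
The standard-time date in Dorora Territory, July 19, 2019, falls between 11 March and 23 September, so daylight saving is in effect and Dorora Territory is at UTC+06:00.
05:15 UTC + 6h = 11:15 local.

11:15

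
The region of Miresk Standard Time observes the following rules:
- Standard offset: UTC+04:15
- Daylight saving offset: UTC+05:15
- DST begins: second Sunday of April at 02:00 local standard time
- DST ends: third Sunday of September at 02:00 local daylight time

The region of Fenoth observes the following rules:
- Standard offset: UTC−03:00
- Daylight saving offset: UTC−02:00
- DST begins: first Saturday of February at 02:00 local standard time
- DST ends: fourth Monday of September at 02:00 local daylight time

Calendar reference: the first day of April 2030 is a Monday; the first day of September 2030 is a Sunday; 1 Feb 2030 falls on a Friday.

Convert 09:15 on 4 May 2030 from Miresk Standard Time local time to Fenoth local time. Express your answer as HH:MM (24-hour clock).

1 April 2030 is a Monday, so the first Sunday is April 7 and the second is April 14.
1 September 2030 is a Sunday, so the first Sunday is September 1 and the third is September 15.
4 May 2030 falls between 14 April and 15 September, so daylight saving is in effect and Miresk Standard Time is at UTC+05:15.
09:15 Miresk Standard Time − 5h15m = 04:00 UTC.
1 February 2030 is a Friday, so the first Saturday is February 2.
1 September 2030 is a Sunday, so the first Monday is September 2 and the fourth is September 23.
At the standard offset (UTC−03:00), 04:00 UTC − 3h = 01:00 Fenoth standard time.
The standard-time date in Fenoth, 4 May 2030, lies within the daylight-saving period (2 February – 23 September), so Fenoth is on daylight time, UTC−02:00.
04:00 UTC − 2h = 02:00 Fenoth.

02:00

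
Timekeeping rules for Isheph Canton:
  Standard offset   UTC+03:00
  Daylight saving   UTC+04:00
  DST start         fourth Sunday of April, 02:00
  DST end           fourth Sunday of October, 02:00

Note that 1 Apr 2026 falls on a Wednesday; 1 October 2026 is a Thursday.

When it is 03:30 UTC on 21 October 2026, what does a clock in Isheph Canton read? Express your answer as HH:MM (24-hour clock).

07:30

1 April 2026 is a Wednesday, so the first Sunday is April 5 and the fourth is April 26.
1 October 2026 is a Thursday, so the first Sunday is October 4 and the fourth is October 25.
At the standard offset (UTC+03:00), 03:30 UTC + 3h = 06:30 Isheph Canton standard time.
Daylight saving runs 26 April – 25 October; the standard-time date in Isheph Canton, 21 October 2026, is inside that window, so Isheph Canton is at UTC+04:00.
03:30 UTC + 4h = 07:30 local.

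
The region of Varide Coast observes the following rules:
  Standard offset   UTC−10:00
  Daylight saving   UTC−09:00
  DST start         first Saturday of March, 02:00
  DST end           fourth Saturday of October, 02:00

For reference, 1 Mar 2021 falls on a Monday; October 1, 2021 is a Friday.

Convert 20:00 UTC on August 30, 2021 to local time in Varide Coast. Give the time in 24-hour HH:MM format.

11:00

1 March 2021 is a Monday, so the first Saturday is March 6.
1 October 2021 is a Friday, so the first Saturday is October 2 and the fourth is October 23.
At the standard offset (UTC−10:00), 20:00 UTC − 10h = 10:00 Varide Coast standard time.
Daylight saving runs 6 March – 23 October; the standard-time date in Varide Coast, August 30, 2021, is inside that window, so Varide Coast is at UTC−09:00.
20:00 UTC − 9h = 11:00 local.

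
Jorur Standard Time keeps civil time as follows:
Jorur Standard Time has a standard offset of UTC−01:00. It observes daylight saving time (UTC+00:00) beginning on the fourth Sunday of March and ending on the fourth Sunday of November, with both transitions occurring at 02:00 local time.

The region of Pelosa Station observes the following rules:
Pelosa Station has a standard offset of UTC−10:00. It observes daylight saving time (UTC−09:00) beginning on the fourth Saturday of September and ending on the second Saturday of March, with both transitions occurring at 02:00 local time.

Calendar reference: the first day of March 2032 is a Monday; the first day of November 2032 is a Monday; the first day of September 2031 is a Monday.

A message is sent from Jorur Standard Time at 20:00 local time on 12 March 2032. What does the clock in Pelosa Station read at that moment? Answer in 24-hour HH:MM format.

12:00

1 March 2032 is a Monday, so the first Sunday is March 7 and the fourth is March 28.
1 November 2032 is a Monday, so the first Sunday is November 7 and the fourth is November 28.
12 March 2032 does not fall between 28 March and 28 November, so daylight saving is not in effect and Jorur Standard Time is at UTC−01:00.
20:00 Jorur Standard Time + 1h = 21:00 UTC.
1 September 2031 is a Monday, so the first Saturday is September 6 and the fourth is September 27.
1 March 2032 is a Monday, so the first Saturday is March 6 and the second is March 13.
At the standard offset (UTC−10:00), 21:00 UTC − 10h = 11:00 Pelosa Station standard time.
The standard-time date in Pelosa Station, 12 March 2032, falls between 27 September 2031 and 13 March 2032, so daylight saving is in effect and Pelosa Station is at UTC−09:00.
21:00 UTC − 9h = 12:00 Pelosa Station.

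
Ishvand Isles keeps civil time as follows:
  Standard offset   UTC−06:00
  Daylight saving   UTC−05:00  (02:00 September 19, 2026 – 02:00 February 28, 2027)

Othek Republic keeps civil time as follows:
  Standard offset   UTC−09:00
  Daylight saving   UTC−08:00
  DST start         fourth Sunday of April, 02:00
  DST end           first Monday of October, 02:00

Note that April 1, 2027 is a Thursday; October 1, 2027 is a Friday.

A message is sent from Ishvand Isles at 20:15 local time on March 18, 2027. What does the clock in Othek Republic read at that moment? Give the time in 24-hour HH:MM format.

March 18, 2027 is outside the daylight-saving period (19 September 2026 – 28 February 2027), so Ishvand Isles is on standard time, UTC−06:00.
20:15 Ishvand Isles + 6h = 02:15 UTC (rolling into the next day, 19 March 2027).
1 April 2027 is a Thursday, so the first Sunday is April 4 and the fourth is April 25.
1 October 2027 is a Friday, so the first Monday is October 4.
At the standard offset (UTC−09:00), 02:15 UTC − 9h = 17:15 Othek Republic standard time (rolling into the previous day, 18 March 2027).
Daylight saving runs 25 April – 4 October; the standard-time date in Othek Republic, March 18, 2027, is outside that window, so Othek Republic is on standard time at UTC−09:00.
02:15 UTC − 9h = 17:15 Othek Republic (rolling into the previous day, 18 March 2027).

17:15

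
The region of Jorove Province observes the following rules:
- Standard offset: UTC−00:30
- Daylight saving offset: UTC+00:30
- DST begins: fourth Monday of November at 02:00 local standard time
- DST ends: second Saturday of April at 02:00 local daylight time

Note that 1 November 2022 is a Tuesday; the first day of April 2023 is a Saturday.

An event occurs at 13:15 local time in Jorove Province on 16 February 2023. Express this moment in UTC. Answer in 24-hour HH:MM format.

1 November 2022 is a Tuesday, so the first Monday is November 7 and the fourth is November 28.
1 April 2023 is a Saturday, so the first Saturday is April 1 and the second is April 8.
16 February 2023 falls between 28 November 2022 and 8 April 2023, so daylight saving is in effect and Jorove Province is at UTC+00:30.
13:15 local − 0h30m = 12:45 UTC.

12:45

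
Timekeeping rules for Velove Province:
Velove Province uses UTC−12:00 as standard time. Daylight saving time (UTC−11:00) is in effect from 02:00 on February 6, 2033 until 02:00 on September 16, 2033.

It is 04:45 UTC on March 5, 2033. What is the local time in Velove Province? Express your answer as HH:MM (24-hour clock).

17:45

At the standard offset (UTC−12:00), 04:45 UTC − 12h = 16:45 Velove Province standard time (rolling into the previous day, 4 March 2033).
Daylight saving runs 6 February – 16 September; the standard-time date in Velove Province, March 4, 2033, is inside that window, so Velove Province is at UTC−11:00.
04:45 UTC − 11h = 17:45 local (rolling into the previous day, 4 March 2033).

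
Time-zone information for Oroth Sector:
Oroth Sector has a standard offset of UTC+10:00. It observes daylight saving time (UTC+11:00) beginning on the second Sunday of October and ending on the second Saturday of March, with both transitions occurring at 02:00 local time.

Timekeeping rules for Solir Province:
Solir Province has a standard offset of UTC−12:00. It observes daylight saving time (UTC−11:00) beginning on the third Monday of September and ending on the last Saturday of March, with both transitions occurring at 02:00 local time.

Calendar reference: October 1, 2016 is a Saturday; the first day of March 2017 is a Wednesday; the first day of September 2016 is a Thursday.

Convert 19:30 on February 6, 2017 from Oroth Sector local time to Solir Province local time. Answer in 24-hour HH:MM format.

21:30

1 October 2016 is a Saturday, so the first Sunday is October 2 and the second is October 9.
1 March 2017 is a Wednesday, so the first Saturday is March 4 and the second is March 11.
February 6, 2017 falls between 9 October 2016 and 11 March 2017, so daylight saving is in effect and Oroth Sector is at UTC+11:00.
19:30 Oroth Sector − 11h = 08:30 UTC.
1 September 2016 is a Thursday, so the first Monday is September 5 and the third is September 19.
1 March 2017 is a Wednesday, so Saturdays fall on 4, 11, 18, 25; the last is March 25.
At the standard offset (UTC−12:00), 08:30 UTC − 12h = 20:30 Solir Province standard time (rolling into the previous day, 5 February 2017).
The standard-time date in Solir Province, February 5, 2017, lies within the daylight-saving period (19 September 2016 – 25 March 2017), so Solir Province is on daylight time, UTC−11:00.
08:30 UTC − 11h = 21:30 Solir Province (rolling into the previous day, 5 February 2017).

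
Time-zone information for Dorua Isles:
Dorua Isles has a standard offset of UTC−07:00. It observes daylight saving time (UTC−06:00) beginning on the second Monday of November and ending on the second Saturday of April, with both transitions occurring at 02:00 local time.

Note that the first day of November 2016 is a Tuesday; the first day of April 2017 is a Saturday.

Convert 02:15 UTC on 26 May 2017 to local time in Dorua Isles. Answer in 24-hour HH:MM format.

19:15

1 November 2016 is a Tuesday, so the first Monday is November 7 and the second is November 14.
1 April 2017 is a Saturday, so the first Saturday is April 1 and the second is April 8.
At the standard offset (UTC−07:00), 02:15 UTC − 7h = 19:15 Dorua Isles standard time (rolling into the previous day, 25 May 2017).
The standard-time date in Dorua Isles, 25 May 2017, is outside the daylight-saving period (14 November 2016 – 8 April 2017), so Dorua Isles is on standard time, UTC−07:00.
02:15 UTC − 7h = 19:15 local (rolling into the previous day, 25 May 2017).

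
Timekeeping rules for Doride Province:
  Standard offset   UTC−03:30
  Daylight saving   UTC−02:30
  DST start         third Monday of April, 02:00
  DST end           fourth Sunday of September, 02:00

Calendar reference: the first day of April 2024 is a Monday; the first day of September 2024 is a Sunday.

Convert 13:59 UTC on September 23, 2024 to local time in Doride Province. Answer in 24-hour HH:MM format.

1 April 2024 is a Monday, so the first Monday is April 1 and the third is April 15.
1 September 2024 is a Sunday, so the first Sunday is September 1 and the fourth is September 22.
At the standard offset (UTC−03:30), 13:59 UTC − 3h30m = 10:29 Doride Province standard time.
The standard-time date in Doride Province, September 23, 2024, is outside the daylight-saving period (15 April – 22 September), so Doride Province is on standard time, UTC−03:30.
13:59 UTC − 3h30m = 10:29 local.

10:29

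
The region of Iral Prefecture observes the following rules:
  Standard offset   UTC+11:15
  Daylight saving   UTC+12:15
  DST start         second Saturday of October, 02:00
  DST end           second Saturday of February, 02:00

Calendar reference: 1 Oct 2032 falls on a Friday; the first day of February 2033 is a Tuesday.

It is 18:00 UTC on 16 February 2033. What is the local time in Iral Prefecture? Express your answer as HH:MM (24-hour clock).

1 October 2032 is a Friday, so the first Saturday is October 2 and the second is October 9.
1 February 2033 is a Tuesday, so the first Saturday is February 5 and the second is February 12.
At the standard offset (UTC+11:15), 18:00 UTC + 11h15m = 05:15 Iral Prefecture standard time (rolling into the next day, 17 February 2033).
Daylight saving runs 9 October 2032 – 12 February 2033; the standard-time date in Iral Prefecture, 17 February 2033, is outside that window, so Iral Prefecture is on standard time at UTC+11:15.
18:00 UTC + 11h15m = 05:15 local (rolling into the next day, 17 February 2033).

05:15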